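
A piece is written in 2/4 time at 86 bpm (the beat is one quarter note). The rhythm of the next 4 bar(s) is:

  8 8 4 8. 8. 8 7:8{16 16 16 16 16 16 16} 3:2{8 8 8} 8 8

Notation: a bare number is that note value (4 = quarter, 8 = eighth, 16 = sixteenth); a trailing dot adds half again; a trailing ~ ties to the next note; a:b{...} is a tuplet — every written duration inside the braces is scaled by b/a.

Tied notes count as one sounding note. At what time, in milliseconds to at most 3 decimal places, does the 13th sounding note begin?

1. 0.0ms @ 0 + 348.837ms (1/2)
2. 348.837ms @ 1/2 + 348.837ms (1/2)
3. 697.674ms @ 1 + 697.674ms (1)
4. 1395.349ms @ 2 + 523.256ms (3/4)
5. 1918.605ms @ 11/4 + 523.256ms (3/4)
6. 2441.86ms @ 7/2 + 348.837ms (1/2)
7. 2790.698ms @ 4 + 199.336ms (2/7)
8. 2990.033ms @ 30/7 + 199.336ms (2/7)
9. 3189.369ms @ 32/7 + 199.336ms (2/7)
10. 3388.704ms @ 34/7 + 199.336ms (2/7)
11. 3588.04ms @ 36/7 + 199.336ms (2/7)
12. 3787.375ms @ 38/7 + 199.336ms (2/7)
13. 3986.711ms @ 40/7 + 199.336ms (2/7)
14. 4186.047ms @ 6 + 232.558ms (1/3)
15. 4418.605ms @ 19/3 + 232.558ms (1/3)
16. 4651.163ms @ 20/3 + 232.558ms (1/3)
17. 4883.721ms @ 7 + 348.837ms (1/2)
18. 5232.558ms @ 15/2 + 348.837ms (1/2)

note 13 onset = 40/7b = 3986.711ms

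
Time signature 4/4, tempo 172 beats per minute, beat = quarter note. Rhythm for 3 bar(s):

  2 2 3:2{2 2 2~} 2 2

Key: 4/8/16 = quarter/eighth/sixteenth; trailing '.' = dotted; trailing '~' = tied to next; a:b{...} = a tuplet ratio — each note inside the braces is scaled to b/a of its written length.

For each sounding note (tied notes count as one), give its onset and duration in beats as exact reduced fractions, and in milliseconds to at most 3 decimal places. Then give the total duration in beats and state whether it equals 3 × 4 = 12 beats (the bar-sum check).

1) 0.0ms=0b +697.674ms=2b
2) 697.674ms=2b +697.674ms=2b
3) 1395.349ms=4b +465.116ms=4/3b
4) 1860.465ms=16/3b +465.116ms=4/3b
5) 2325.581ms=20/3b +1162.791ms=10/3b
6) 3488.372ms=10b +697.674ms=2b
Σ=12b of 12 (172bpm 4/4) — PASS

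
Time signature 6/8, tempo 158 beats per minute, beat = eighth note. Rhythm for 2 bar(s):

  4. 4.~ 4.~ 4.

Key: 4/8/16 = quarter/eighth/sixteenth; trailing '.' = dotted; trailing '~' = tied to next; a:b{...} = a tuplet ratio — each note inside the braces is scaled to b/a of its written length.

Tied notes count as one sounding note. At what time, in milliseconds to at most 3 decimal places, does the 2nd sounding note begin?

note 2 onset = 3b = 1139.241ms

1. 0.0ms @ 0 + 1139.241ms (3)
2. 1139.241ms @ 3 + 3417.722ms (9)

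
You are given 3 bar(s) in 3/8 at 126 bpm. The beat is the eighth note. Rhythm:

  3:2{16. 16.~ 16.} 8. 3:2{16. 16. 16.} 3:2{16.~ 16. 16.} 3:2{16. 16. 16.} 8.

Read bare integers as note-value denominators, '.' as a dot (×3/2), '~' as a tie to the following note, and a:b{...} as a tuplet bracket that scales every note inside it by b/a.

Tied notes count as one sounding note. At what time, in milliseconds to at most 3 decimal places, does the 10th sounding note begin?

1. 0.0ms @ 0 + 238.095ms (1/2)
2. 238.095ms @ 1/2 + 476.19ms (1)
3. 714.286ms @ 3/2 + 714.286ms (3/2)
4. 1428.571ms @ 3 + 238.095ms (1/2)
5. 1666.667ms @ 7/2 + 238.095ms (1/2)
6. 1904.762ms @ 4 + 238.095ms (1/2)
7. 2142.857ms @ 9/2 + 476.19ms (1)
8. 2619.048ms @ 11/2 + 238.095ms (1/2)
9. 2857.143ms @ 6 + 238.095ms (1/2)
10. 3095.238ms @ 13/2 + 238.095ms (1/2)
11. 3333.333ms @ 7 + 238.095ms (1/2)
12. 3571.429ms @ 15/2 + 714.286ms (3/2)

note 10 onset = 13/2b = 3095.238ms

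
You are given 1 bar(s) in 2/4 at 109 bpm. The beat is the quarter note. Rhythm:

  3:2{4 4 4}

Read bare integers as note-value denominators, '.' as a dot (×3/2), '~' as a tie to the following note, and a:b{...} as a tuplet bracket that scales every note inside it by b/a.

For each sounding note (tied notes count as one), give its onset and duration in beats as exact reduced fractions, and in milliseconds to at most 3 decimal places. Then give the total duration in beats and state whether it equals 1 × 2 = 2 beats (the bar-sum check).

1) 0.0ms=0b +366.972ms=2/3b
2) 366.972ms=2/3b +366.972ms=2/3b
3) 733.945ms=4/3b +366.972ms=2/3b
Σ=2b of 2 (109bpm 2/4) — PASS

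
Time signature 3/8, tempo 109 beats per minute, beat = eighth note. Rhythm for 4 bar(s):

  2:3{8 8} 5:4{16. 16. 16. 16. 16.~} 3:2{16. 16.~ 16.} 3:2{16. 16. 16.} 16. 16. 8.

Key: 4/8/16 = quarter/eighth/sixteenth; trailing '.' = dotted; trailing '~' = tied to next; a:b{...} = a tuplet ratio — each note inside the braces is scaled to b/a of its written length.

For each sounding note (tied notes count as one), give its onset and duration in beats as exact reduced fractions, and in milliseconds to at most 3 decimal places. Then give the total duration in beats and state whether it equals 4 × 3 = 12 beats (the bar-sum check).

1) 0.0ms=0b +825.688ms=3/2b
2) 825.688ms=3/2b +825.688ms=3/2b
3) 1651.376ms=3b +330.275ms=3/5b
4) 1981.651ms=18/5b +330.275ms=3/5b
5) 2311.927ms=21/5b +330.275ms=3/5b
6) 2642.202ms=24/5b +330.275ms=3/5b
7) 2972.477ms=27/5b +605.505ms=11/10b
8) 3577.982ms=13/2b +550.459ms=1b
9) 4128.44ms=15/2b +275.229ms=1/2b
10) 4403.67ms=8b +275.229ms=1/2b
11) 4678.899ms=17/2b +275.229ms=1/2b
12) 4954.128ms=9b +412.844ms=3/4b
13) 5366.972ms=39/4b +412.844ms=3/4b
14) 5779.817ms=21/2b +825.688ms=3/2b
Σ=12b of 12 (109bpm 3/8) — PASS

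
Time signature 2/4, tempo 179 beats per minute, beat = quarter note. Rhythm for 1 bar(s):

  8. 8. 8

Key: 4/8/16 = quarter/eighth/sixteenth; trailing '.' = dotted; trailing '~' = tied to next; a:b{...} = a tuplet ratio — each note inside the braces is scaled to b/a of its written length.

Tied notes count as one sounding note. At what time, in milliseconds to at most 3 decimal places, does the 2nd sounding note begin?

note 2 onset = 3/4b = 251.397ms

1. 0.0ms @ 0 + 251.397ms (3/4)
2. 251.397ms @ 3/4 + 251.397ms (3/4)
3. 502.793ms @ 3/2 + 167.598ms (1/2)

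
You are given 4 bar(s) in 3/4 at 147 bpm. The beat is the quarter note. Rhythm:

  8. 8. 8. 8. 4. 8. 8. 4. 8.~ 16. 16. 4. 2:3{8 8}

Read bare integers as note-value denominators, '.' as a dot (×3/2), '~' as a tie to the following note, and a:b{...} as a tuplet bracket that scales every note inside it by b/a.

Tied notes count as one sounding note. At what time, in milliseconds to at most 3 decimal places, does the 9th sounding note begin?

1. 0.0ms @ 0 + 306.122ms (3/4)
2. 306.122ms @ 3/4 + 306.122ms (3/4)
3. 612.245ms @ 3/2 + 306.122ms (3/4)
4. 918.367ms @ 9/4 + 306.122ms (3/4)
5. 1224.49ms @ 3 + 612.245ms (3/2)
6. 1836.735ms @ 9/2 + 306.122ms (3/4)
7. 2142.857ms @ 21/4 + 306.122ms (3/4)
8. 2448.98ms @ 6 + 612.245ms (3/2)
9. 3061.224ms @ 15/2 + 459.184ms (9/8)
10. 3520.408ms @ 69/8 + 153.061ms (3/8)
11. 3673.469ms @ 9 + 612.245ms (3/2)
12. 4285.714ms @ 21/2 + 306.122ms (3/4)
13. 4591.837ms @ 45/4 + 306.122ms (3/4)

note 9 onset = 15/2b = 3061.224ms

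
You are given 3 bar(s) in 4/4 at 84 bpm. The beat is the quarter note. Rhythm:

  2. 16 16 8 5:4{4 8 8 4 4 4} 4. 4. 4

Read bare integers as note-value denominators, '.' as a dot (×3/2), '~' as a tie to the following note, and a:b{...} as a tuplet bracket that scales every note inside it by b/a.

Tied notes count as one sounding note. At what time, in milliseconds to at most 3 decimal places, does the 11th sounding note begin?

note 11 onset = 8b = 5714.286ms

1. 0.0ms @ 0 + 2142.857ms (3)
2. 2142.857ms @ 3 + 178.571ms (1/4)
3. 2321.429ms @ 13/4 + 178.571ms (1/4)
4. 2500.0ms @ 7/2 + 357.143ms (1/2)
5. 2857.143ms @ 4 + 571.429ms (4/5)
6. 3428.571ms @ 24/5 + 285.714ms (2/5)
7. 3714.286ms @ 26/5 + 285.714ms (2/5)
8. 4000.0ms @ 28/5 + 571.429ms (4/5)
9. 4571.429ms @ 32/5 + 571.429ms (4/5)
10. 5142.857ms @ 36/5 + 571.429ms (4/5)
11. 5714.286ms @ 8 + 1071.429ms (3/2)
12. 6785.714ms @ 19/2 + 1071.429ms (3/2)
13. 7857.143ms @ 11 + 714.286ms (1)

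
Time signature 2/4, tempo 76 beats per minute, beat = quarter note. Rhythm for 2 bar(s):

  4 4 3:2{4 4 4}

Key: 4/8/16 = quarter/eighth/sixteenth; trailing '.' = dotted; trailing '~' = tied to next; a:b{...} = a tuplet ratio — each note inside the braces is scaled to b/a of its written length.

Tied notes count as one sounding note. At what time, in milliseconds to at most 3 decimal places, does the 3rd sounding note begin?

note 3 onset = 2b = 1578.947ms

1. 0.0ms @ 0 + 789.474ms (1)
2. 789.474ms @ 1 + 789.474ms (1)
3. 1578.947ms @ 2 + 526.316ms (2/3)
4. 2105.263ms @ 8/3 + 526.316ms (2/3)
5. 2631.579ms @ 10/3 + 526.316ms (2/3)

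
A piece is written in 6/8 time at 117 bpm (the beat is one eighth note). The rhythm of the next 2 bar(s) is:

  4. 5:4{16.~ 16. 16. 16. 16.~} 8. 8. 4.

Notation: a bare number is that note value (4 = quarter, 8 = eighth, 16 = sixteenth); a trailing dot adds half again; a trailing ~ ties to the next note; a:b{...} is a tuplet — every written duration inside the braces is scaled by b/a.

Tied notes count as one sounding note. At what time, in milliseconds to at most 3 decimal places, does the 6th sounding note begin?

1. 0.0ms @ 0 + 1538.462ms (3)
2. 1538.462ms @ 3 + 615.385ms (6/5)
3. 2153.846ms @ 21/5 + 307.692ms (3/5)
4. 2461.538ms @ 24/5 + 307.692ms (3/5)
5. 2769.231ms @ 27/5 + 1076.923ms (21/10)
6. 3846.154ms @ 15/2 + 769.231ms (3/2)
7. 4615.385ms @ 9 + 1538.462ms (3)

note 6 onset = 15/2b = 3846.154ms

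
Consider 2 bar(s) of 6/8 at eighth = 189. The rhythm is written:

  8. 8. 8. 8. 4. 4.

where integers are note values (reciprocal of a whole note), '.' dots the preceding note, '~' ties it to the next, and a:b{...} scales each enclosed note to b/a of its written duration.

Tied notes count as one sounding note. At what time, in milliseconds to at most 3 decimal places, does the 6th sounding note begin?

note 6 onset = 9b = 2857.143ms

1. 0.0ms @ 0 + 476.19ms (3/2)
2. 476.19ms @ 3/2 + 476.19ms (3/2)
3. 952.381ms @ 3 + 476.19ms (3/2)
4. 1428.571ms @ 9/2 + 476.19ms (3/2)
5. 1904.762ms @ 6 + 952.381ms (3)
6. 2857.143ms @ 9 + 952.381ms (3)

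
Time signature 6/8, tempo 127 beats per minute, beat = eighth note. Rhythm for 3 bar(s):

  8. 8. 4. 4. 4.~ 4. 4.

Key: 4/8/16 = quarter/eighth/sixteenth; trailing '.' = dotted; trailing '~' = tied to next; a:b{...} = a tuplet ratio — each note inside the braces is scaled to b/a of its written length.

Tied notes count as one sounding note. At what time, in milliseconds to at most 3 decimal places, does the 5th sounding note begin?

note 5 onset = 9b = 4251.969ms

1. 0.0ms @ 0 + 708.661ms (3/2)
2. 708.661ms @ 3/2 + 708.661ms (3/2)
3. 1417.323ms @ 3 + 1417.323ms (3)
4. 2834.646ms @ 6 + 1417.323ms (3)
5. 4251.969ms @ 9 + 2834.646ms (6)
6. 7086.614ms @ 15 + 1417.323ms (3)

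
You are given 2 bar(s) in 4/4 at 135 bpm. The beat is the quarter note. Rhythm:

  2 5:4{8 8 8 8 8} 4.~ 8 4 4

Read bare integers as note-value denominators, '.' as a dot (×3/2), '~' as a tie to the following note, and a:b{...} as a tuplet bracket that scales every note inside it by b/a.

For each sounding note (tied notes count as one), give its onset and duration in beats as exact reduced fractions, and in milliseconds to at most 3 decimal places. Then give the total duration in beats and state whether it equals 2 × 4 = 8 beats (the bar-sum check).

1) 0.0ms=0b +888.889ms=2b
2) 888.889ms=2b +177.778ms=2/5b
3) 1066.667ms=12/5b +177.778ms=2/5b
4) 1244.444ms=14/5b +177.778ms=2/5b
5) 1422.222ms=16/5b +177.778ms=2/5b
6) 1600.0ms=18/5b +177.778ms=2/5b
7) 1777.778ms=4b +888.889ms=2b
8) 2666.667ms=6b +444.444ms=1b
9) 3111.111ms=7b +444.444ms=1b
Σ=8b of 8 (135bpm 4/4) — PASS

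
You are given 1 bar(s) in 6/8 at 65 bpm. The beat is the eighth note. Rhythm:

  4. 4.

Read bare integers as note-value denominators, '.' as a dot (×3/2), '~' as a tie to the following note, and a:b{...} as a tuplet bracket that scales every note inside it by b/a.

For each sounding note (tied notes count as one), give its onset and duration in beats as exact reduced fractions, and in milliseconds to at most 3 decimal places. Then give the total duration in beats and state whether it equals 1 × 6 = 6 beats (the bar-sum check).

1) 0.0ms=0b +2769.231ms=3b
2) 2769.231ms=3b +2769.231ms=3b
Σ=6b of 6 (65bpm 6/8) — PASS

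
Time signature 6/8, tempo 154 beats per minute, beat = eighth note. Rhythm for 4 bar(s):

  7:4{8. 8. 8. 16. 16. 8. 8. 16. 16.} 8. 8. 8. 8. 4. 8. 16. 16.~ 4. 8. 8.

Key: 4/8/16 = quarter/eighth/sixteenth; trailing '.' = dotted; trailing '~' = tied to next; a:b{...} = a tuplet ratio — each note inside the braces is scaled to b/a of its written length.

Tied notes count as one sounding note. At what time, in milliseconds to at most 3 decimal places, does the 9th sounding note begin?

note 9 onset = 39/7b = 2170.686ms

1. 0.0ms @ 0 + 333.952ms (6/7)
2. 333.952ms @ 6/7 + 333.952ms (6/7)
3. 667.904ms @ 12/7 + 333.952ms (6/7)
4. 1001.855ms @ 18/7 + 166.976ms (3/7)
5. 1168.831ms @ 3 + 166.976ms (3/7)
6. 1335.807ms @ 24/7 + 333.952ms (6/7)
7. 1669.759ms @ 30/7 + 333.952ms (6/7)
8. 2003.711ms @ 36/7 + 166.976ms (3/7)
9. 2170.686ms @ 39/7 + 166.976ms (3/7)
10. 2337.662ms @ 6 + 584.416ms (3/2)
11. 2922.078ms @ 15/2 + 584.416ms (3/2)
12. 3506.494ms @ 9 + 584.416ms (3/2)
13. 4090.909ms @ 21/2 + 584.416ms (3/2)
14. 4675.325ms @ 12 + 1168.831ms (3)
15. 5844.156ms @ 15 + 584.416ms (3/2)
16. 6428.571ms @ 33/2 + 292.208ms (3/4)
17. 6720.779ms @ 69/4 + 1461.039ms (15/4)
18. 8181.818ms @ 21 + 584.416ms (3/2)
19. 8766.234ms @ 45/2 + 584.416ms (3/2)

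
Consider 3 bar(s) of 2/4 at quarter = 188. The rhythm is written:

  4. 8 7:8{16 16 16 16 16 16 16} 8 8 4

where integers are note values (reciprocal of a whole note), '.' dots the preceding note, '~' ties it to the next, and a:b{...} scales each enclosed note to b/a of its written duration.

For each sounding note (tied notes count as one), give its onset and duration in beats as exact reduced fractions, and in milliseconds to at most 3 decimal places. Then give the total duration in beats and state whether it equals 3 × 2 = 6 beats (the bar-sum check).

1) 0.0ms=0b +478.723ms=3/2b
2) 478.723ms=3/2b +159.574ms=1/2b
3) 638.298ms=2b +91.185ms=2/7b
4) 729.483ms=16/7b +91.185ms=2/7b
5) 820.669ms=18/7b +91.185ms=2/7b
6) 911.854ms=20/7b +91.185ms=2/7b
7) 1003.04ms=22/7b +91.185ms=2/7b
8) 1094.225ms=24/7b +91.185ms=2/7b
9) 1185.41ms=26/7b +91.185ms=2/7b
10) 1276.596ms=4b +159.574ms=1/2b
11) 1436.17ms=9/2b +159.574ms=1/2b
12) 1595.745ms=5b +319.149ms=1b
Σ=6b of 6 (188bpm 2/4) — PASS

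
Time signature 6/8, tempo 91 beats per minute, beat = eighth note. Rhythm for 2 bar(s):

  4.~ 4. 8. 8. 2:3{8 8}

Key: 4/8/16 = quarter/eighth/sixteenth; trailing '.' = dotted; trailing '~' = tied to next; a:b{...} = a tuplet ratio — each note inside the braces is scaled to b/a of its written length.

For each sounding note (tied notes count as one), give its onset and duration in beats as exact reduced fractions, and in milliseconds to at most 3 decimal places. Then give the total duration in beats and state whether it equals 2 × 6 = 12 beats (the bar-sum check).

1) 0.0ms=0b +3956.044ms=6b
2) 3956.044ms=6b +989.011ms=3/2b
3) 4945.055ms=15/2b +989.011ms=3/2b
4) 5934.066ms=9b +989.011ms=3/2b
5) 6923.077ms=21/2b +989.011ms=3/2b
Σ=12b of 12 (91bpm 6/8) — PASS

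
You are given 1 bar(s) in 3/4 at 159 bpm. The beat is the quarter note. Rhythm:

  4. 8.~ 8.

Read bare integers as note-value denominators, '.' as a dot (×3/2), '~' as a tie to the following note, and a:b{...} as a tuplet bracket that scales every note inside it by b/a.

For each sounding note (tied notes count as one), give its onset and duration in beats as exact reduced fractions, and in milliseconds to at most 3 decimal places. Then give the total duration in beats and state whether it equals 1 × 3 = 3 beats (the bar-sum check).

1) 0.0ms=0b +566.038ms=3/2b
2) 566.038ms=3/2b +566.038ms=3/2b
Σ=3b of 3 (159bpm 3/4) — PASS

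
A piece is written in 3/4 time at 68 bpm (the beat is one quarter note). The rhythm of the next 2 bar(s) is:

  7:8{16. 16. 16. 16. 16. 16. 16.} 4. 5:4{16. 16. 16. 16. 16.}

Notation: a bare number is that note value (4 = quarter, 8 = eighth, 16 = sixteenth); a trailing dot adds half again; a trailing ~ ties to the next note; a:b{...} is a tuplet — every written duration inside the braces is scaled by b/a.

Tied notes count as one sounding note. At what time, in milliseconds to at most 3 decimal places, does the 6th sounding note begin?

1. 0.0ms @ 0 + 378.151ms (3/7)
2. 378.151ms @ 3/7 + 378.151ms (3/7)
3. 756.303ms @ 6/7 + 378.151ms (3/7)
4. 1134.454ms @ 9/7 + 378.151ms (3/7)
5. 1512.605ms @ 12/7 + 378.151ms (3/7)
6. 1890.756ms @ 15/7 + 378.151ms (3/7)
7. 2268.908ms @ 18/7 + 378.151ms (3/7)
8. 2647.059ms @ 3 + 1323.529ms (3/2)
9. 3970.588ms @ 9/2 + 264.706ms (3/10)
10. 4235.294ms @ 24/5 + 264.706ms (3/10)
11. 4500.0ms @ 51/10 + 264.706ms (3/10)
12. 4764.706ms @ 27/5 + 264.706ms (3/10)
13. 5029.412ms @ 57/10 + 264.706ms (3/10)

note 6 onset = 15/7b = 1890.756ms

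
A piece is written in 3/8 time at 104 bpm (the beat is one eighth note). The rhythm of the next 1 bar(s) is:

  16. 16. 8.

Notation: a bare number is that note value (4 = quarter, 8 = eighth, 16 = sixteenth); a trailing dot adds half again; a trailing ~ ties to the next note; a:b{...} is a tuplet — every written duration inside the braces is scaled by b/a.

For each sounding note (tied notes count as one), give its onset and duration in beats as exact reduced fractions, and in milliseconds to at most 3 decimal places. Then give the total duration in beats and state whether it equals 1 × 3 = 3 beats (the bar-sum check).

1) 0.0ms=0b +432.692ms=3/4b
2) 432.692ms=3/4b +432.692ms=3/4b
3) 865.385ms=3/2b +865.385ms=3/2b
Σ=3b of 3 (104bpm 3/8) — PASS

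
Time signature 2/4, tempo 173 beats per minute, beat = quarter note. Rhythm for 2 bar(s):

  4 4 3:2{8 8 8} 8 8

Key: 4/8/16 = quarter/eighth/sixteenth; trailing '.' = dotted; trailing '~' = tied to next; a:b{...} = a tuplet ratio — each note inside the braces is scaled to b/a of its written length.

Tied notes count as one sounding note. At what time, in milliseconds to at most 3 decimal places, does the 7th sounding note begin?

1. 0.0ms @ 0 + 346.821ms (1)
2. 346.821ms @ 1 + 346.821ms (1)
3. 693.642ms @ 2 + 115.607ms (1/3)
4. 809.249ms @ 7/3 + 115.607ms (1/3)
5. 924.855ms @ 8/3 + 115.607ms (1/3)
6. 1040.462ms @ 3 + 173.41ms (1/2)
7. 1213.873ms @ 7/2 + 173.41ms (1/2)

note 7 onset = 7/2b = 1213.873ms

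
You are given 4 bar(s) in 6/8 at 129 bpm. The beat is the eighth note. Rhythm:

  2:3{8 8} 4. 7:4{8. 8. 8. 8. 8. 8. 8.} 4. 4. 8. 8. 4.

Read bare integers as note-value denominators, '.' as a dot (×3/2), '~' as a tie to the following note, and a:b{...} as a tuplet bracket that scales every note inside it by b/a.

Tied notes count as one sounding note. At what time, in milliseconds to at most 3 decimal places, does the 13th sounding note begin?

note 13 onset = 18b = 8372.093ms

1. 0.0ms @ 0 + 697.674ms (3/2)
2. 697.674ms @ 3/2 + 697.674ms (3/2)
3. 1395.349ms @ 3 + 1395.349ms (3)
4. 2790.698ms @ 6 + 398.671ms (6/7)
5. 3189.369ms @ 48/7 + 398.671ms (6/7)
6. 3588.04ms @ 54/7 + 398.671ms (6/7)
7. 3986.711ms @ 60/7 + 398.671ms (6/7)
8. 4385.382ms @ 66/7 + 398.671ms (6/7)
9. 4784.053ms @ 72/7 + 398.671ms (6/7)
10. 5182.724ms @ 78/7 + 398.671ms (6/7)
11. 5581.395ms @ 12 + 1395.349ms (3)
12. 6976.744ms @ 15 + 1395.349ms (3)
13. 8372.093ms @ 18 + 697.674ms (3/2)
14. 9069.767ms @ 39/2 + 697.674ms (3/2)
15. 9767.442ms @ 21 + 1395.349ms (3)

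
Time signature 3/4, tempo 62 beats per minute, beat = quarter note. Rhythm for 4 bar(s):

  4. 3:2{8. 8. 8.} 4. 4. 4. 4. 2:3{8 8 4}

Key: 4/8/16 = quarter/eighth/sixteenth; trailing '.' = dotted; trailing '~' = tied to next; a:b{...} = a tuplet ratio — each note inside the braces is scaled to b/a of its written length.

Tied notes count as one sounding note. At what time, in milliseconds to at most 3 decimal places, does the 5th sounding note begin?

1. 0.0ms @ 0 + 1451.613ms (3/2)
2. 1451.613ms @ 3/2 + 483.871ms (1/2)
3. 1935.484ms @ 2 + 483.871ms (1/2)
4. 2419.355ms @ 5/2 + 483.871ms (1/2)
5. 2903.226ms @ 3 + 1451.613ms (3/2)
6. 4354.839ms @ 9/2 + 1451.613ms (3/2)
7. 5806.452ms @ 6 + 1451.613ms (3/2)
8. 7258.065ms @ 15/2 + 1451.613ms (3/2)
9. 8709.677ms @ 9 + 725.806ms (3/4)
10. 9435.484ms @ 39/4 + 725.806ms (3/4)
11. 10161.29ms @ 21/2 + 1451.613ms (3/2)

note 5 onset = 3b = 2903.226ms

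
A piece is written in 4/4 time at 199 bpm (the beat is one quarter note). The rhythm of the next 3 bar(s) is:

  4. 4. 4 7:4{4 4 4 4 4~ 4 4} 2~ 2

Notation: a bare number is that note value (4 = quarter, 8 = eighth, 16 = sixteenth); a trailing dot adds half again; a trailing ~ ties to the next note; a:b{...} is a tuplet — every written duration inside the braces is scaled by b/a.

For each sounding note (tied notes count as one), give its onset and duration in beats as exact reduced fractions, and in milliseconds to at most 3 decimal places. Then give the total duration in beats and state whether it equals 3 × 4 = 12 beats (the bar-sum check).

1) 0.0ms=0b +452.261ms=3/2b
2) 452.261ms=3/2b +452.261ms=3/2b
3) 904.523ms=3b +301.508ms=1b
4) 1206.03ms=4b +172.29ms=4/7b
5) 1378.32ms=32/7b +172.29ms=4/7b
6) 1550.61ms=36/7b +172.29ms=4/7b
7) 1722.9ms=40/7b +172.29ms=4/7b
8) 1895.19ms=44/7b +344.58ms=8/7b
9) 2239.77ms=52/7b +172.29ms=4/7b
10) 2412.06ms=8b +1206.03ms=4b
Σ=12b of 12 (199bpm 4/4) — PASS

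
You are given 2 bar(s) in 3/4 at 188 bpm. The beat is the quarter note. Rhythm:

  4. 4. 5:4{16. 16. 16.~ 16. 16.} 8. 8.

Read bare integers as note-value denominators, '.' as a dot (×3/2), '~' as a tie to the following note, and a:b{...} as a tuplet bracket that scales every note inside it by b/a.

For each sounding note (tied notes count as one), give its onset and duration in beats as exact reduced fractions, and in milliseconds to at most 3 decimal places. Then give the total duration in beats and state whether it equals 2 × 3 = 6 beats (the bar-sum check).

1) 0.0ms=0b +478.723ms=3/2b
2) 478.723ms=3/2b +478.723ms=3/2b
3) 957.447ms=3b +95.745ms=3/10b
4) 1053.191ms=33/10b +95.745ms=3/10b
5) 1148.936ms=18/5b +191.489ms=3/5b
6) 1340.426ms=21/5b +95.745ms=3/10b
7) 1436.17ms=9/2b +239.362ms=3/4b
8) 1675.532ms=21/4b +239.362ms=3/4b
Σ=6b of 6 (188bpm 3/4) — PASS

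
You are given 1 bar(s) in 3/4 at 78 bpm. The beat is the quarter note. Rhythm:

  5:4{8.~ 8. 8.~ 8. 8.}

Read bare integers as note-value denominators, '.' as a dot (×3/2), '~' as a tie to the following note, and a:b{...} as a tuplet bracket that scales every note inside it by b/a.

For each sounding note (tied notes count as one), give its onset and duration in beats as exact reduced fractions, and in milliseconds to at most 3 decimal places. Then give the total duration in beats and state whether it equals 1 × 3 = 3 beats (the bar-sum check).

1) 0.0ms=0b +923.077ms=6/5b
2) 923.077ms=6/5b +923.077ms=6/5b
3) 1846.154ms=12/5b +461.538ms=3/5b
Σ=3b of 3 (78bpm 3/4) — PASS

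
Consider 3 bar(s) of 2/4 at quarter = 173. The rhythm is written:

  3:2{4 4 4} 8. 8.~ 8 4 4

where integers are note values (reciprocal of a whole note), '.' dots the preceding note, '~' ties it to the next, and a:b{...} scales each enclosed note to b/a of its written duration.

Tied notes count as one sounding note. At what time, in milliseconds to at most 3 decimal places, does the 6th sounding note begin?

1. 0.0ms @ 0 + 231.214ms (2/3)
2. 231.214ms @ 2/3 + 231.214ms (2/3)
3. 462.428ms @ 4/3 + 231.214ms (2/3)
4. 693.642ms @ 2 + 260.116ms (3/4)
5. 953.757ms @ 11/4 + 433.526ms (5/4)
6. 1387.283ms @ 4 + 346.821ms (1)
7. 1734.104ms @ 5 + 346.821ms (1)

note 6 onset = 4b = 1387.283ms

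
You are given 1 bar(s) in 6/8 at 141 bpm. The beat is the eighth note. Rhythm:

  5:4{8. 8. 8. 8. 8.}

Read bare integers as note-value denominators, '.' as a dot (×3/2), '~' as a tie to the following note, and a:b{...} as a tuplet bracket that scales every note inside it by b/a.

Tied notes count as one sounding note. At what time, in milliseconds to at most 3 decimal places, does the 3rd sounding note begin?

note 3 onset = 12/5b = 1021.277ms

1. 0.0ms @ 0 + 510.638ms (6/5)
2. 510.638ms @ 6/5 + 510.638ms (6/5)
3. 1021.277ms @ 12/5 + 510.638ms (6/5)
4. 1531.915ms @ 18/5 + 510.638ms (6/5)
5. 2042.553ms @ 24/5 + 510.638ms (6/5)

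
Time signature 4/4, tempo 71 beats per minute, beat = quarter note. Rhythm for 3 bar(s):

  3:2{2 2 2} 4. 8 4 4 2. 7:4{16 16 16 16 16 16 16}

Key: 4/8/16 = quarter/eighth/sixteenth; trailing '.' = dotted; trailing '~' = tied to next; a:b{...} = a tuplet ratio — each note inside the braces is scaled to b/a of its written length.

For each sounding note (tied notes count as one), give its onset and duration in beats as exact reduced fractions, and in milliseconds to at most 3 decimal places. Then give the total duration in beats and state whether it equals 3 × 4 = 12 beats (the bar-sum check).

1) 0.0ms=0b +1126.761ms=4/3b
2) 1126.761ms=4/3b +1126.761ms=4/3b
3) 2253.521ms=8/3b +1126.761ms=4/3b
4) 3380.282ms=4b +1267.606ms=3/2b
5) 4647.887ms=11/2b +422.535ms=1/2b
6) 5070.423ms=6b +845.07ms=1b
7) 5915.493ms=7b +845.07ms=1b
8) 6760.563ms=8b +2535.211ms=3b
9) 9295.775ms=11b +120.724ms=1/7b
10) 9416.499ms=78/7b +120.724ms=1/7b
11) 9537.223ms=79/7b +120.724ms=1/7b
12) 9657.948ms=80/7b +120.724ms=1/7b
13) 9778.672ms=81/7b +120.724ms=1/7b
14) 9899.396ms=82/7b +120.724ms=1/7b
15) 10020.121ms=83/7b +120.724ms=1/7b
Σ=12b of 12 (71bpm 4/4) — PASS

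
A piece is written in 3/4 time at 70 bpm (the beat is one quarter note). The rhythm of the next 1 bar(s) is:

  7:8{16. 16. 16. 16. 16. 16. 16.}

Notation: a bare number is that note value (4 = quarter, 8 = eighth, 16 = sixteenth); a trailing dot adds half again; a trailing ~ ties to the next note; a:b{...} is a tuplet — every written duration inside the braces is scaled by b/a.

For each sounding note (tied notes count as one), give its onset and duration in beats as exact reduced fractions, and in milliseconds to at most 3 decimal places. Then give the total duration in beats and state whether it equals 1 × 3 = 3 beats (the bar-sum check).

1) 0.0ms=0b +367.347ms=3/7b
2) 367.347ms=3/7b +367.347ms=3/7b
3) 734.694ms=6/7b +367.347ms=3/7b
4) 1102.041ms=9/7b +367.347ms=3/7b
5) 1469.388ms=12/7b +367.347ms=3/7b
6) 1836.735ms=15/7b +367.347ms=3/7b
7) 2204.082ms=18/7b +367.347ms=3/7b
Σ=3b of 3 (70bpm 3/4) — PASS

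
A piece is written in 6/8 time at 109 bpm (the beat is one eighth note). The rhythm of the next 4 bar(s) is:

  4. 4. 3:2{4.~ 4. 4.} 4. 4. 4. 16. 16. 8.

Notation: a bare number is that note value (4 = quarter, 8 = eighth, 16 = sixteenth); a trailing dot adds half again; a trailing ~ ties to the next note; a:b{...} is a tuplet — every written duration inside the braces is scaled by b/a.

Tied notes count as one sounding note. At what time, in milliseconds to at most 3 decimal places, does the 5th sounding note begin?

1. 0.0ms @ 0 + 1651.376ms (3)
2. 1651.376ms @ 3 + 1651.376ms (3)
3. 3302.752ms @ 6 + 2201.835ms (4)
4. 5504.587ms @ 10 + 1100.917ms (2)
5. 6605.505ms @ 12 + 1651.376ms (3)
6. 8256.881ms @ 15 + 1651.376ms (3)
7. 9908.257ms @ 18 + 1651.376ms (3)
8. 11559.633ms @ 21 + 412.844ms (3/4)
9. 11972.477ms @ 87/4 + 412.844ms (3/4)
10. 12385.321ms @ 45/2 + 825.688ms (3/2)

note 5 onset = 12b = 6605.505ms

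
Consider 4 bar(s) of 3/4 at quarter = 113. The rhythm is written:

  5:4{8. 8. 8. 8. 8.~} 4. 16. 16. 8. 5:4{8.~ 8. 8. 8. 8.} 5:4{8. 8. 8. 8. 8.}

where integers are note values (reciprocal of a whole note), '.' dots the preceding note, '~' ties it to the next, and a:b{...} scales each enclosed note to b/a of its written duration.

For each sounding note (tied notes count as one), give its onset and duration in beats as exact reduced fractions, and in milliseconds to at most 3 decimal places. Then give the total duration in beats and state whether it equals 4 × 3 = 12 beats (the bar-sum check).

1) 0.0ms=0b +318.584ms=3/5b
2) 318.584ms=3/5b +318.584ms=3/5b
3) 637.168ms=6/5b +318.584ms=3/5b
4) 955.752ms=9/5b +318.584ms=3/5b
5) 1274.336ms=12/5b +1115.044ms=21/10b
6) 2389.381ms=9/2b +199.115ms=3/8b
7) 2588.496ms=39/8b +199.115ms=3/8b
8) 2787.611ms=21/4b +398.23ms=3/4b
9) 3185.841ms=6b +637.168ms=6/5b
10) 3823.009ms=36/5b +318.584ms=3/5b
11) 4141.593ms=39/5b +318.584ms=3/5b
12) 4460.177ms=42/5b +318.584ms=3/5b
13) 4778.761ms=9b +318.584ms=3/5b
14) 5097.345ms=48/5b +318.584ms=3/5b
15) 5415.929ms=51/5b +318.584ms=3/5b
16) 5734.513ms=54/5b +318.584ms=3/5b
17) 6053.097ms=57/5b +318.584ms=3/5b
Σ=12b of 12 (113bpm 3/4) — PASS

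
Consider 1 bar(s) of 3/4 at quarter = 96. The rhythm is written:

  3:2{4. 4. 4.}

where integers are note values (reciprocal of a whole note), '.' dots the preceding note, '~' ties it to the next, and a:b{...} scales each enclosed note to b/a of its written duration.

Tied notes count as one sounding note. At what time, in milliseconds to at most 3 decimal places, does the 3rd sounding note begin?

note 3 onset = 2b = 1250.0ms

1. 0.0ms @ 0 + 625.0ms (1)
2. 625.0ms @ 1 + 625.0ms (1)
3. 1250.0ms @ 2 + 625.0ms (1)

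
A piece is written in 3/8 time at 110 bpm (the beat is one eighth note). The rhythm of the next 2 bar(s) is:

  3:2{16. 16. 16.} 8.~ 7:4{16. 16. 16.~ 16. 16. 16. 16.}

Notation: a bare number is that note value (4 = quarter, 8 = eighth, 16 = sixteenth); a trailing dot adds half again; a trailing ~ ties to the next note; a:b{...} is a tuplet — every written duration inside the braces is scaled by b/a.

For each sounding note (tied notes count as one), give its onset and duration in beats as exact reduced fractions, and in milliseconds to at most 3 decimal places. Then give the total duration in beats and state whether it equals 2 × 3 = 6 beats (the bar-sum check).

1) 0.0ms=0b +272.727ms=1/2b
2) 272.727ms=1/2b +272.727ms=1/2b
3) 545.455ms=1b +272.727ms=1/2b
4) 818.182ms=3/2b +1051.948ms=27/14b
5) 1870.13ms=24/7b +233.766ms=3/7b
6) 2103.896ms=27/7b +467.532ms=6/7b
7) 2571.429ms=33/7b +233.766ms=3/7b
8) 2805.195ms=36/7b +233.766ms=3/7b
9) 3038.961ms=39/7b +233.766ms=3/7b
Σ=6b of 6 (110bpm 3/8) — PASS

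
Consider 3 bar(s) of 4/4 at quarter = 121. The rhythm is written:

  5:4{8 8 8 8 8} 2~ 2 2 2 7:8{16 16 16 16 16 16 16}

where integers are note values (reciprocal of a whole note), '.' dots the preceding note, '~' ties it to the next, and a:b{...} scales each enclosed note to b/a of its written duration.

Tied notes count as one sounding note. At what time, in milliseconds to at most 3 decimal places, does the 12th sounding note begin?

note 12 onset = 76/7b = 5383.707ms

1. 0.0ms @ 0 + 198.347ms (2/5)
2. 198.347ms @ 2/5 + 198.347ms (2/5)
3. 396.694ms @ 4/5 + 198.347ms (2/5)
4. 595.041ms @ 6/5 + 198.347ms (2/5)
5. 793.388ms @ 8/5 + 198.347ms (2/5)
6. 991.736ms @ 2 + 1983.471ms (4)
7. 2975.207ms @ 6 + 991.736ms (2)
8. 3966.942ms @ 8 + 991.736ms (2)
9. 4958.678ms @ 10 + 141.677ms (2/7)
10. 5100.354ms @ 72/7 + 141.677ms (2/7)
11. 5242.031ms @ 74/7 + 141.677ms (2/7)
12. 5383.707ms @ 76/7 + 141.677ms (2/7)
13. 5525.384ms @ 78/7 + 141.677ms (2/7)
14. 5667.06ms @ 80/7 + 141.677ms (2/7)
15. 5808.737ms @ 82/7 + 141.677ms (2/7)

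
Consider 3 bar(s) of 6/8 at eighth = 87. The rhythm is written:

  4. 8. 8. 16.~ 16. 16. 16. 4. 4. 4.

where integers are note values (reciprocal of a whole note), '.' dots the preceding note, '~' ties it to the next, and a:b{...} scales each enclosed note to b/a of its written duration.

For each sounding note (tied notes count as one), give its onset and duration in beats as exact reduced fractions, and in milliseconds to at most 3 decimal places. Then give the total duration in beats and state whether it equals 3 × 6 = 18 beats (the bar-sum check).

1) 0.0ms=0b +2068.966ms=3b
2) 2068.966ms=3b +1034.483ms=3/2b
3) 3103.448ms=9/2b +1034.483ms=3/2b
4) 4137.931ms=6b +1034.483ms=3/2b
5) 5172.414ms=15/2b +517.241ms=3/4b
6) 5689.655ms=33/4b +517.241ms=3/4b
7) 6206.897ms=9b +2068.966ms=3b
8) 8275.862ms=12b +2068.966ms=3b
9) 10344.828ms=15b +2068.966ms=3b
Σ=18b of 18 (87bpm 6/8) — PASS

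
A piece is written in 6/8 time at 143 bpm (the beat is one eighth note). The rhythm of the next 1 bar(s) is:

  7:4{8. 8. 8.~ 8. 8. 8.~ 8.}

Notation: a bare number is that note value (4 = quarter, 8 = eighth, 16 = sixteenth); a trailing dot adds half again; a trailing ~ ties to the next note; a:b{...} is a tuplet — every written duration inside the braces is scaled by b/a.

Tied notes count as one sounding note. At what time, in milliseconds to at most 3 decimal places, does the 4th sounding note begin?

1. 0.0ms @ 0 + 359.64ms (6/7)
2. 359.64ms @ 6/7 + 359.64ms (6/7)
3. 719.281ms @ 12/7 + 719.281ms (12/7)
4. 1438.561ms @ 24/7 + 359.64ms (6/7)
5. 1798.202ms @ 30/7 + 719.281ms (12/7)

note 4 onset = 24/7b = 1438.561ms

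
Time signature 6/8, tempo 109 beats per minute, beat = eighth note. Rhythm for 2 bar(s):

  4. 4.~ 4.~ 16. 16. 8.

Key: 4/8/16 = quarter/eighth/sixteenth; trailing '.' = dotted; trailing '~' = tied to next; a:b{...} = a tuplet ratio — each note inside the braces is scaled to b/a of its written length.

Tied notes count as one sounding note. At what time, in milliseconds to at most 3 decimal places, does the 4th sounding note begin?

1. 0.0ms @ 0 + 1651.376ms (3)
2. 1651.376ms @ 3 + 3715.596ms (27/4)
3. 5366.972ms @ 39/4 + 412.844ms (3/4)
4. 5779.817ms @ 21/2 + 825.688ms (3/2)

note 4 onset = 21/2b = 5779.817ms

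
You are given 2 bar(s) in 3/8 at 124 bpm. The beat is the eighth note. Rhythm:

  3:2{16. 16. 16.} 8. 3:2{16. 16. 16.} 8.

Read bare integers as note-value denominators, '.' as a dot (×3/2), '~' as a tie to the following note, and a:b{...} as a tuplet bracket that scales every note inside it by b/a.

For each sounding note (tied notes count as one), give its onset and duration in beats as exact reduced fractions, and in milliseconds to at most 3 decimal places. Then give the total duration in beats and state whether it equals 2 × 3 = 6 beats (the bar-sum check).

1) 0.0ms=0b +241.935ms=1/2b
2) 241.935ms=1/2b +241.935ms=1/2b
3) 483.871ms=1b +241.935ms=1/2b
4) 725.806ms=3/2b +725.806ms=3/2b
5) 1451.613ms=3b +241.935ms=1/2b
6) 1693.548ms=7/2b +241.935ms=1/2b
7) 1935.484ms=4b +241.935ms=1/2b
8) 2177.419ms=9/2b +725.806ms=3/2b
Σ=6b of 6 (124bpm 3/8) — PASS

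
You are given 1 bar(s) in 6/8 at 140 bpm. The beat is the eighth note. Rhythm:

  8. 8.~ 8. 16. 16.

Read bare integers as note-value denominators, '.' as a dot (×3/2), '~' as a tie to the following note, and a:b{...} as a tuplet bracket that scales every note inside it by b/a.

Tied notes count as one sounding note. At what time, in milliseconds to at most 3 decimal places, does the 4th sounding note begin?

note 4 onset = 21/4b = 2250.0ms

1. 0.0ms @ 0 + 642.857ms (3/2)
2. 642.857ms @ 3/2 + 1285.714ms (3)
3. 1928.571ms @ 9/2 + 321.429ms (3/4)
4. 2250.0ms @ 21/4 + 321.429ms (3/4)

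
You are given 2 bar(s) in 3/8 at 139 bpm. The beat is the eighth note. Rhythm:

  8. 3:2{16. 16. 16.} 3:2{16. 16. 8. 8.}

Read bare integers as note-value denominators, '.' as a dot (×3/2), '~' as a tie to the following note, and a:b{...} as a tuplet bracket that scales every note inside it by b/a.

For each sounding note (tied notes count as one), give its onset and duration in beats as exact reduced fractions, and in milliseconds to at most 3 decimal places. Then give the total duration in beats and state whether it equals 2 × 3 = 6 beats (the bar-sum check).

1) 0.0ms=0b +647.482ms=3/2b
2) 647.482ms=3/2b +215.827ms=1/2b
3) 863.309ms=2b +215.827ms=1/2b
4) 1079.137ms=5/2b +215.827ms=1/2b
5) 1294.964ms=3b +215.827ms=1/2b
6) 1510.791ms=7/2b +215.827ms=1/2b
7) 1726.619ms=4b +431.655ms=1b
8) 2158.273ms=5b +431.655ms=1b
Σ=6b of 6 (139bpm 3/8) — PASS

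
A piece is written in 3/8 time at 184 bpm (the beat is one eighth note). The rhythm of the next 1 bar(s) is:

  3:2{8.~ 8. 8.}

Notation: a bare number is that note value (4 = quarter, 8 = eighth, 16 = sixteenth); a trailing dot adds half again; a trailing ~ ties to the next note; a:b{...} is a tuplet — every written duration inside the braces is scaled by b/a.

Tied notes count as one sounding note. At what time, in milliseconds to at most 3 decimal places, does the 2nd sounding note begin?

note 2 onset = 2b = 652.174ms

1. 0.0ms @ 0 + 652.174ms (2)
2. 652.174ms @ 2 + 326.087ms (1)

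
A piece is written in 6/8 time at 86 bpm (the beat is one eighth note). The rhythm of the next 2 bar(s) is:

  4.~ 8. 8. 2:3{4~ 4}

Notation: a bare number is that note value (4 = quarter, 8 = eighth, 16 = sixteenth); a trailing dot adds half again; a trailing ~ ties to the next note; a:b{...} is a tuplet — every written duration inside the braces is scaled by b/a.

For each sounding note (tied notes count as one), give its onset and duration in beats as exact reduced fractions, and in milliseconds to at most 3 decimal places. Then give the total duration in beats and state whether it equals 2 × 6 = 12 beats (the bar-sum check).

1) 0.0ms=0b +3139.535ms=9/2b
2) 3139.535ms=9/2b +1046.512ms=3/2b
3) 4186.047ms=6b +4186.047ms=6b
Σ=12b of 12 (86bpm 6/8) — PASS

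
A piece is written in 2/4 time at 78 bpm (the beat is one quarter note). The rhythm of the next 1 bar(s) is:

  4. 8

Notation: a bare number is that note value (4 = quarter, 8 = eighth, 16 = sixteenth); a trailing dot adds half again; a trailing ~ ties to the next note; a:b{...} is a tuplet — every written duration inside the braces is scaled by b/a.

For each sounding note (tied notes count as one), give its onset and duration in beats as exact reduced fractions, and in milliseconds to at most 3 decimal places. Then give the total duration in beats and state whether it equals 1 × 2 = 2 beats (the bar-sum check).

1) 0.0ms=0b +1153.846ms=3/2b
2) 1153.846ms=3/2b +384.615ms=1/2b
Σ=2b of 2 (78bpm 2/4) — PASS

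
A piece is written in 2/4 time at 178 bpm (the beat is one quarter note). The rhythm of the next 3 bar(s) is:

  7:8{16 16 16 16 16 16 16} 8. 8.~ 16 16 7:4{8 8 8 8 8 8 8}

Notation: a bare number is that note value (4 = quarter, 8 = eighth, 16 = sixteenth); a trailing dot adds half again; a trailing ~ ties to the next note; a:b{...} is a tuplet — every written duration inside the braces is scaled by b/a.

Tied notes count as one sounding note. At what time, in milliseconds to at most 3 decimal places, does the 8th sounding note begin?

1. 0.0ms @ 0 + 96.308ms (2/7)
2. 96.308ms @ 2/7 + 96.308ms (2/7)
3. 192.616ms @ 4/7 + 96.308ms (2/7)
4. 288.925ms @ 6/7 + 96.308ms (2/7)
5. 385.233ms @ 8/7 + 96.308ms (2/7)
6. 481.541ms @ 10/7 + 96.308ms (2/7)
7. 577.849ms @ 12/7 + 96.308ms (2/7)
8. 674.157ms @ 2 + 252.809ms (3/4)
9. 926.966ms @ 11/4 + 337.079ms (1)
10. 1264.045ms @ 15/4 + 84.27ms (1/4)
11. 1348.315ms @ 4 + 96.308ms (2/7)
12. 1444.623ms @ 30/7 + 96.308ms (2/7)
13. 1540.931ms @ 32/7 + 96.308ms (2/7)
14. 1637.239ms @ 34/7 + 96.308ms (2/7)
15. 1733.547ms @ 36/7 + 96.308ms (2/7)
16. 1829.856ms @ 38/7 + 96.308ms (2/7)
17. 1926.164ms @ 40/7 + 96.308ms (2/7)

note 8 onset = 2b = 674.157ms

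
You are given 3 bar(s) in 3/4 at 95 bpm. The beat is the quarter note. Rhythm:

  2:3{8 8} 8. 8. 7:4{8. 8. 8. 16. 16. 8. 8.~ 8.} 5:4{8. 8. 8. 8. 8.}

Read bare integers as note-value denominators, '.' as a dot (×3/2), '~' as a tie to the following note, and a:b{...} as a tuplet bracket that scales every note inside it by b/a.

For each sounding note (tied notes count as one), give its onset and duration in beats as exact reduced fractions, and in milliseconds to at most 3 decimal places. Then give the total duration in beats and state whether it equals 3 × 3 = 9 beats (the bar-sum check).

1) 0.0ms=0b +473.684ms=3/4b
2) 473.684ms=3/4b +473.684ms=3/4b
3) 947.368ms=3/2b +473.684ms=3/4b
4) 1421.053ms=9/4b +473.684ms=3/4b
5) 1894.737ms=3b +270.677ms=3/7b
6) 2165.414ms=24/7b +270.677ms=3/7b
7) 2436.09ms=27/7b +270.677ms=3/7b
8) 2706.767ms=30/7b +135.338ms=3/14b
9) 2842.105ms=9/2b +135.338ms=3/14b
10) 2977.444ms=33/7b +270.677ms=3/7b
11) 3248.12ms=36/7b +541.353ms=6/7b
12) 3789.474ms=6b +378.947ms=3/5b
13) 4168.421ms=33/5b +378.947ms=3/5b
14) 4547.368ms=36/5b +378.947ms=3/5b
15) 4926.316ms=39/5b +378.947ms=3/5b
16) 5305.263ms=42/5b +378.947ms=3/5b
Σ=9b of 9 (95bpm 3/4) — PASS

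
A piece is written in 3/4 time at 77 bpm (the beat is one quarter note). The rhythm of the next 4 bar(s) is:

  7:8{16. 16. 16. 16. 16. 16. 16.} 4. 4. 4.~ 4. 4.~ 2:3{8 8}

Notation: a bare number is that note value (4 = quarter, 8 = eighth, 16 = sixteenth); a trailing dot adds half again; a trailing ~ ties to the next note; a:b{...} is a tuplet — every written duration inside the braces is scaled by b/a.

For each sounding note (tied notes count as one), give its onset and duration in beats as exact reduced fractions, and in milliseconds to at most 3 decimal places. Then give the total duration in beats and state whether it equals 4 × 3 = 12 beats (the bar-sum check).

1) 0.0ms=0b +333.952ms=3/7b
2) 333.952ms=3/7b +333.952ms=3/7b
3) 667.904ms=6/7b +333.952ms=3/7b
4) 1001.855ms=9/7b +333.952ms=3/7b
5) 1335.807ms=12/7b +333.952ms=3/7b
6) 1669.759ms=15/7b +333.952ms=3/7b
7) 2003.711ms=18/7b +333.952ms=3/7b
8) 2337.662ms=3b +1168.831ms=3/2b
9) 3506.494ms=9/2b +1168.831ms=3/2b
10) 4675.325ms=6b +2337.662ms=3b
11) 7012.987ms=9b +1753.247ms=9/4b
12) 8766.234ms=45/4b +584.416ms=3/4b
Σ=12b of 12 (77bpm 3/4) — PASS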